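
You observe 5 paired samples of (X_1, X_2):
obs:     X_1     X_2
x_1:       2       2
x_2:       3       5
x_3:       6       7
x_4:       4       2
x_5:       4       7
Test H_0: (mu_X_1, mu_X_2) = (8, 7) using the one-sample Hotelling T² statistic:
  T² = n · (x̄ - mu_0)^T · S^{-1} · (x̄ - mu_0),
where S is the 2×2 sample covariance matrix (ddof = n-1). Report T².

Step 1 — sample mean vector:
  mean(X_1) = (2 + 3 + 6 + 4 + 4) / 5 = 19/5 = 3.8
  mean(X_2) = (2 + 5 + 7 + 2 + 7) / 5 = 23/5 = 4.6
  x̄ = (3.8, 4.6),  deviation x̄ - mu_0 = (3.8, 4.6) - (8, 7) = (-4.2, -2.4).

Step 2 — sample covariance matrix, S[i,j] = (1/(n-1)) · Σ_k (x_{k,i} - mean_i) · (x_{k,j} - mean_j), divisor n-1 = 4:
  S[X_1,X_1] = ((-1.8)·(-1.8) + (-0.8)·(-0.8) + (2.2)·(2.2) + (0.2)·(0.2) + (0.2)·(0.2)) / 4 = 8.8/4 = 2.2
  S[X_1,X_2] = ((-1.8)·(-2.6) + (-0.8)·(0.4) + (2.2)·(2.4) + (0.2)·(-2.6) + (0.2)·(2.4)) / 4 = 9.6/4 = 2.4
  S[X_2,X_2] = ((-2.6)·(-2.6) + (0.4)·(0.4) + (2.4)·(2.4) + (-2.6)·(-2.6) + (2.4)·(2.4)) / 4 = 25.2/4 = 6.3
  S = [[2.2, 2.4],
 [2.4, 6.3]].

Step 3 — invert S. det(S) = 2.2·6.3 - (2.4)² = 8.1.
  S^{-1} = (1/det) · [[d, -b], [-b, a]] = [[0.7778, -0.2963],
 [-0.2963, 0.2716]].

Step 4 — quadratic form (x̄ - mu_0)^T · S^{-1} · (x̄ - mu_0):
  S^{-1} · (x̄ - mu_0) = (-2.5556, 0.5926),
  (x̄ - mu_0)^T · [...] = (-4.2)·(-2.5556) + (-2.4)·(0.5926) = 9.3111.

Step 5 — scale by n: T² = 5 · 9.3111 = 46.5556.

T² ≈ 46.5556


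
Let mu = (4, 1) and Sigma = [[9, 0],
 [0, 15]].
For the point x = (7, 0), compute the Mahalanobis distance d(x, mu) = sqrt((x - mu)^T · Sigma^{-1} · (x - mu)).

Step 1 — centre the observation: (x - mu) = (3, -1).

Step 2 — invert Sigma. det(Sigma) = 9·15 - (0)² = 135.
  Sigma^{-1} = (1/det) · [[d, -b], [-b, a]] = [[0.1111, 0],
 [0, 0.0667]].

Step 3 — form the quadratic (x - mu)^T · Sigma^{-1} · (x - mu):
  Sigma^{-1} · (x - mu) = (0.3333, -0.0667).
  (x - mu)^T · [Sigma^{-1} · (x - mu)] = (3)·(0.3333) + (-1)·(-0.0667) = 1.0667.

Step 4 — take square root: d = √(1.0667) ≈ 1.0328.

d(x, mu) = √(1.0667) ≈ 1.0328


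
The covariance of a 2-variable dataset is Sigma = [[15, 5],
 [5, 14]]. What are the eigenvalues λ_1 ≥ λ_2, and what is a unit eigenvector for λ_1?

Step 1 — characteristic polynomial of 2×2 Sigma:
  det(Sigma - λI) = λ² - trace · λ + det = 0.
  trace = 15 + 14 = 29, det = 15·14 - (5)² = 185.
Step 2 — discriminant:
  Δ = trace² - 4·det = 841 - 740 = 101.
Step 3 — eigenvalues:
  λ = (trace ± √Δ)/2 = (29 ± 10.0499)/2,
  λ_1 = 19.5249,  λ_2 = 9.4751.

Step 4 — unit eigenvector for λ_1: solve (Sigma - λ_1 I)v = 0. First row:
  (15 - 19.5249)·v_x + (5)·v_y = 0, i.e. (-4.5249)·v_x + (5)·v_y = 0,
  so v ∝ (b, λ_1 - a) = (5, 4.5249) = u.
  ||u|| = √((5)² + (4.5249)²) = √(45.4751) ≈ 6.7435,
  v_1 = u/||u|| ≈ (0.7415, 0.671) (||v_1|| = 1).

λ_1 = 19.5249,  λ_2 = 9.4751;  v_1 ≈ (0.7415, 0.671)


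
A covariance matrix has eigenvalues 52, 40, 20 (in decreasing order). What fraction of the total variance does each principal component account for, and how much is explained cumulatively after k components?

Step 1 — total variance = trace(Sigma) = Σ λ_i = 52 + 40 + 20 = 112.

Step 2 — fraction explained by component i = λ_i / Σ λ:
  PC1: 52/112 = 0.4643
  PC2: 40/112 = 0.3571
  PC3: 20/112 = 0.1786

Step 3 — cumulative fraction after k components = (λ_1 + ... + λ_k) / Σ λ:
  k = 1: 52/112 = 0.4643
  k = 2: (52 + 40)/112 = 92/112 = 0.8214
  k = 3: (52 + 40 + 20)/112 = 112/112 = 1

Summary (fraction, with percent):

explained: PC1 0.4643 (46.43%), PC2 0.3571 (35.71%), PC3 0.1786 (17.86%);  cumulative: 0.4643, 0.8214, 1


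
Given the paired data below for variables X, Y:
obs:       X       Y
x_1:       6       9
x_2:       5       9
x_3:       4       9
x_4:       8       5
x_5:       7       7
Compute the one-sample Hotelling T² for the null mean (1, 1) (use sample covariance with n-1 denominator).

Step 1 — sample mean vector:
  mean(X) = (6 + 5 + 4 + 8 + 7) / 5 = 30/5 = 6
  mean(Y) = (9 + 9 + 9 + 5 + 7) / 5 = 39/5 = 7.8
  x̄ = (6, 7.8),  deviation x̄ - mu_0 = (6, 7.8) - (1, 1) = (5, 6.8).

Step 2 — sample covariance matrix, S[i,j] = (1/(n-1)) · Σ_k (x_{k,i} - mean_i) · (x_{k,j} - mean_j), divisor n-1 = 4:
  S[X,X] = ((0)·(0) + (-1)·(-1) + (-2)·(-2) + (2)·(2) + (1)·(1)) / 4 = 10/4 = 2.5
  S[X,Y] = ((0)·(1.2) + (-1)·(1.2) + (-2)·(1.2) + (2)·(-2.8) + (1)·(-0.8)) / 4 = -10/4 = -2.5
  S[Y,Y] = ((1.2)·(1.2) + (1.2)·(1.2) + (1.2)·(1.2) + (-2.8)·(-2.8) + (-0.8)·(-0.8)) / 4 = 12.8/4 = 3.2
  S = [[2.5, -2.5],
 [-2.5, 3.2]].

Step 3 — invert S. det(S) = 2.5·3.2 - (-2.5)² = 1.75.
  S^{-1} = (1/det) · [[d, -b], [-b, a]] = [[1.8286, 1.4286],
 [1.4286, 1.4286]].

Step 4 — quadratic form (x̄ - mu_0)^T · S^{-1} · (x̄ - mu_0):
  S^{-1} · (x̄ - mu_0) = (18.8571, 16.8571),
  (x̄ - mu_0)^T · [...] = (5)·(18.8571) + (6.8)·(16.8571) = 208.9143.

Step 5 — scale by n: T² = 5 · 208.9143 = 1044.5714.

T² ≈ 1044.5714


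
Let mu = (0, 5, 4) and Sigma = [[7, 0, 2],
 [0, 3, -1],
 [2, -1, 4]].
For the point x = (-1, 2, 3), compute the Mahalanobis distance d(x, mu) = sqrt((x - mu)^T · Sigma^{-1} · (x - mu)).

Step 1 — centre the observation: (x - mu) = (-1, -3, -1).

Step 2 — invert Sigma (cofactor / det for 3×3, or solve directly):
  Sigma^{-1} = [[0.1692, -0.0308, -0.0923],
 [-0.0308, 0.3692, 0.1077],
 [-0.0923, 0.1077, 0.3231]].

Step 3 — form the quadratic (x - mu)^T · Sigma^{-1} · (x - mu):
  Sigma^{-1} · (x - mu) = (0.0154, -1.1846, -0.5538).
  (x - mu)^T · [Sigma^{-1} · (x - mu)] = (-1)·(0.0154) + (-3)·(-1.1846) + (-1)·(-0.5538) = 4.0923.

Step 4 — take square root: d = √(4.0923) ≈ 2.0229.

d(x, mu) = √(4.0923) ≈ 2.0229


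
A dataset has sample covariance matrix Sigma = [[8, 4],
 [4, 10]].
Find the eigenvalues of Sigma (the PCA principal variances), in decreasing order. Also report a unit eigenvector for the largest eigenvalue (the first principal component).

Step 1 — characteristic polynomial of 2×2 Sigma:
  det(Sigma - λI) = λ² - trace · λ + det = 0.
  trace = 8 + 10 = 18, det = 8·10 - (4)² = 64.
Step 2 — discriminant:
  Δ = trace² - 4·det = 324 - 256 = 68.
Step 3 — eigenvalues:
  λ = (trace ± √Δ)/2 = (18 ± 8.2462)/2,
  λ_1 = 13.1231,  λ_2 = 4.8769.

Step 4 — unit eigenvector for λ_1: solve (Sigma - λ_1 I)v = 0. First row:
  (8 - 13.1231)·v_x + (4)·v_y = 0, i.e. (-5.1231)·v_x + (4)·v_y = 0,
  so v ∝ (b, λ_1 - a) = (4, 5.1231) = u.
  ||u|| = √((4)² + (5.1231)²) = √(42.2462) ≈ 6.4997,
  v_1 = u/||u|| ≈ (0.6154, 0.7882) (||v_1|| = 1).

λ_1 = 13.1231,  λ_2 = 4.8769;  v_1 ≈ (0.6154, 0.7882)


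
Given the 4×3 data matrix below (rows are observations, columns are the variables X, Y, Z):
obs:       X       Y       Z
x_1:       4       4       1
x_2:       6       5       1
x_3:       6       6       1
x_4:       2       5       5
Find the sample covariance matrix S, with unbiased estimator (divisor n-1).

Step 1 — column means:
  mean(X) = (4 + 6 + 6 + 2) / 4 = 18/4 = 4.5
  mean(Y) = (4 + 5 + 6 + 5) / 4 = 20/4 = 5
  mean(Z) = (1 + 1 + 1 + 5) / 4 = 8/4 = 2

Step 2 — sample covariance S[i,j] = (1/(n-1)) · Σ_k (x_{k,i} - mean_i) · (x_{k,j} - mean_j), with n-1 = 3.
  S[X,X] = ((-0.5)·(-0.5) + (1.5)·(1.5) + (1.5)·(1.5) + (-2.5)·(-2.5)) / 3 = 11/3 = 3.6667
  S[X,Y] = ((-0.5)·(-1) + (1.5)·(0) + (1.5)·(1) + (-2.5)·(0)) / 3 = 2/3 = 0.6667
  S[X,Z] = ((-0.5)·(-1) + (1.5)·(-1) + (1.5)·(-1) + (-2.5)·(3)) / 3 = -10/3 = -3.3333
  S[Y,Y] = ((-1)·(-1) + (0)·(0) + (1)·(1) + (0)·(0)) / 3 = 2/3 = 0.6667
  S[Y,Z] = ((-1)·(-1) + (0)·(-1) + (1)·(-1) + (0)·(3)) / 3 = 0/3 = 0
  S[Z,Z] = ((-1)·(-1) + (-1)·(-1) + (-1)·(-1) + (3)·(3)) / 3 = 12/3 = 4

S is symmetric (S[j,i] = S[i,j]). Assembling:

S = [[3.6667, 0.6667, -3.3333],
 [0.6667, 0.6667, 0],
 [-3.3333, 0, 4]]


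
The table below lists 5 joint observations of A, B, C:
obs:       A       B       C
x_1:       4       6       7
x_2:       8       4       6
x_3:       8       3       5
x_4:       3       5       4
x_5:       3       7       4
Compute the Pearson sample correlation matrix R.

Step 1 — column means:
  mean(A) = (4 + 8 + 8 + 3 + 3) / 5 = 26/5 = 5.2
  mean(B) = (6 + 4 + 3 + 5 + 7) / 5 = 25/5 = 5
  mean(C) = (7 + 6 + 5 + 4 + 4) / 5 = 26/5 = 5.2

Step 2 — sample variances and covariances s[i,j] = (1/(n-1)) · Σ_k (x_{k,i} - mean_i) · (x_{k,j} - mean_j), with n-1 = 4:
  s[A,A] = ((-1.2)·(-1.2) + (2.8)·(2.8) + (2.8)·(2.8) + (-2.2)·(-2.2) + (-2.2)·(-2.2)) / 4 = 26.8/4 = 6.7
  s[A,B] = ((-1.2)·(1) + (2.8)·(-1) + (2.8)·(-2) + (-2.2)·(0) + (-2.2)·(2)) / 4 = -14/4 = -3.5
  s[A,C] = ((-1.2)·(1.8) + (2.8)·(0.8) + (2.8)·(-0.2) + (-2.2)·(-1.2) + (-2.2)·(-1.2)) / 4 = 4.8/4 = 1.2
  s[B,B] = ((1)·(1) + (-1)·(-1) + (-2)·(-2) + (0)·(0) + (2)·(2)) / 4 = 10/4 = 2.5
  s[B,C] = ((1)·(1.8) + (-1)·(0.8) + (-2)·(-0.2) + (0)·(-1.2) + (2)·(-1.2)) / 4 = -1/4 = -0.25
  s[C,C] = ((1.8)·(1.8) + (0.8)·(0.8) + (-0.2)·(-0.2) + (-1.2)·(-1.2) + (-1.2)·(-1.2)) / 4 = 6.8/4 = 1.7
  Sample standard deviations s_i = √(s[i,i]):
  s(A) = √(6.7) = 2.5884
  s(B) = √(2.5) = 1.5811
  s(C) = √(1.7) = 1.3038

Step 3 — r_{ij} = s_{ij} / (s_i · s_j):
  r[A,A] = 1 (diagonal).
  r[A,B] = -3.5 / (2.5884 · 1.5811) = -3.5 / 4.0927 = -0.8552
  r[A,C] = 1.2 / (2.5884 · 1.3038) = 1.2 / 3.3749 = 0.3556
  r[B,B] = 1 (diagonal).
  r[B,C] = -0.25 / (1.5811 · 1.3038) = -0.25 / 2.0616 = -0.1213
  r[C,C] = 1 (diagonal).

R is symmetric with unit diagonal. Assembling:

R = [[1, -0.8552, 0.3556],
 [-0.8552, 1, -0.1213],
 [0.3556, -0.1213, 1]]


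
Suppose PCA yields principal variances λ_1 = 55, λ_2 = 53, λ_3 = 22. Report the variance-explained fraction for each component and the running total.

Step 1 — total variance = trace(Sigma) = Σ λ_i = 55 + 53 + 22 = 130.

Step 2 — fraction explained by component i = λ_i / Σ λ:
  PC1: 55/130 = 0.4231
  PC2: 53/130 = 0.4077
  PC3: 22/130 = 0.1692

Step 3 — cumulative fraction after k components = (λ_1 + ... + λ_k) / Σ λ:
  k = 1: 55/130 = 0.4231
  k = 2: (55 + 53)/130 = 108/130 = 0.8308
  k = 3: (55 + 53 + 22)/130 = 130/130 = 1

Summary (fraction, with percent):

explained: PC1 0.4231 (42.31%), PC2 0.4077 (40.77%), PC3 0.1692 (16.92%);  cumulative: 0.4231, 0.8308, 1


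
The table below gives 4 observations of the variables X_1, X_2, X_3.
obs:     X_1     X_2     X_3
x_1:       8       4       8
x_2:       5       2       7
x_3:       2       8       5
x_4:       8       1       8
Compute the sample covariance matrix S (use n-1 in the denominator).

Step 1 — column means:
  mean(X_1) = (8 + 5 + 2 + 8) / 4 = 23/4 = 5.75
  mean(X_2) = (4 + 2 + 8 + 1) / 4 = 15/4 = 3.75
  mean(X_3) = (8 + 7 + 5 + 8) / 4 = 28/4 = 7

Step 2 — sample covariance S[i,j] = (1/(n-1)) · Σ_k (x_{k,i} - mean_i) · (x_{k,j} - mean_j), with n-1 = 3.
  S[X_1,X_1] = ((2.25)·(2.25) + (-0.75)·(-0.75) + (-3.75)·(-3.75) + (2.25)·(2.25)) / 3 = 24.75/3 = 8.25
  S[X_1,X_2] = ((2.25)·(0.25) + (-0.75)·(-1.75) + (-3.75)·(4.25) + (2.25)·(-2.75)) / 3 = -20.25/3 = -6.75
  S[X_1,X_3] = ((2.25)·(1) + (-0.75)·(0) + (-3.75)·(-2) + (2.25)·(1)) / 3 = 12/3 = 4
  S[X_2,X_2] = ((0.25)·(0.25) + (-1.75)·(-1.75) + (4.25)·(4.25) + (-2.75)·(-2.75)) / 3 = 28.75/3 = 9.5833
  S[X_2,X_3] = ((0.25)·(1) + (-1.75)·(0) + (4.25)·(-2) + (-2.75)·(1)) / 3 = -11/3 = -3.6667
  S[X_3,X_3] = ((1)·(1) + (0)·(0) + (-2)·(-2) + (1)·(1)) / 3 = 6/3 = 2

S is symmetric (S[j,i] = S[i,j]). Assembling:

S = [[8.25, -6.75, 4],
 [-6.75, 9.5833, -3.6667],
 [4, -3.6667, 2]]


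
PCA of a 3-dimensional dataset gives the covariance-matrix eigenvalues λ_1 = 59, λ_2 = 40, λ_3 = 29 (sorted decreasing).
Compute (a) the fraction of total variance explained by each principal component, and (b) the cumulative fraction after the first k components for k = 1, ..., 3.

Step 1 — total variance = trace(Sigma) = Σ λ_i = 59 + 40 + 29 = 128.

Step 2 — fraction explained by component i = λ_i / Σ λ:
  PC1: 59/128 = 0.4609
  PC2: 40/128 = 0.3125
  PC3: 29/128 = 0.2266

Step 3 — cumulative fraction after k components = (λ_1 + ... + λ_k) / Σ λ:
  k = 1: 59/128 = 0.4609
  k = 2: (59 + 40)/128 = 99/128 = 0.7734
  k = 3: (59 + 40 + 29)/128 = 128/128 = 1

Summary (fraction, with percent):

explained: PC1 0.4609 (46.09%), PC2 0.3125 (31.25%), PC3 0.2266 (22.66%);  cumulative: 0.4609, 0.7734, 1


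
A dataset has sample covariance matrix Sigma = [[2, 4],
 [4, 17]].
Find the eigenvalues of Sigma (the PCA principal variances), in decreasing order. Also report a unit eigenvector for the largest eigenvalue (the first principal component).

Step 1 — characteristic polynomial of 2×2 Sigma:
  det(Sigma - λI) = λ² - trace · λ + det = 0.
  trace = 2 + 17 = 19, det = 2·17 - (4)² = 18.
Step 2 — discriminant:
  Δ = trace² - 4·det = 361 - 72 = 289.
Step 3 — eigenvalues:
  λ = (trace ± √Δ)/2 = (19 ± 17)/2,
  λ_1 = 18,  λ_2 = 1.

Step 4 — unit eigenvector for λ_1: solve (Sigma - λ_1 I)v = 0. First row:
  (2 - 18)·v_x + (4)·v_y = 0, i.e. (-16)·v_x + (4)·v_y = 0,
  so v ∝ (b, λ_1 - a) = (4, 16) = u.
  ||u|| = √((4)² + (16)²) = √(272) ≈ 16.4924,
  v_1 = u/||u|| ≈ (0.2425, 0.9701) (||v_1|| = 1).

λ_1 = 18,  λ_2 = 1;  v_1 ≈ (0.2425, 0.9701)


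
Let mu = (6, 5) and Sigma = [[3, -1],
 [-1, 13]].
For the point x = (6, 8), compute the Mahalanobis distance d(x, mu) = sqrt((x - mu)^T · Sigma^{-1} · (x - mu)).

Step 1 — centre the observation: (x - mu) = (0, 3).

Step 2 — invert Sigma. det(Sigma) = 3·13 - (-1)² = 38.
  Sigma^{-1} = (1/det) · [[d, -b], [-b, a]] = [[0.3421, 0.0263],
 [0.0263, 0.0789]].

Step 3 — form the quadratic (x - mu)^T · Sigma^{-1} · (x - mu):
  Sigma^{-1} · (x - mu) = (0.0789, 0.2368).
  (x - mu)^T · [Sigma^{-1} · (x - mu)] = (0)·(0.0789) + (3)·(0.2368) = 0.7105.

Step 4 — take square root: d = √(0.7105) ≈ 0.8429.

d(x, mu) = √(0.7105) ≈ 0.8429


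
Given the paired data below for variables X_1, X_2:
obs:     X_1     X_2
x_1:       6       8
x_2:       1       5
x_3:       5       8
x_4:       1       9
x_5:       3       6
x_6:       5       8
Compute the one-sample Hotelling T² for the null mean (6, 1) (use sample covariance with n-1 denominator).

Step 1 — sample mean vector:
  mean(X_1) = (6 + 1 + 5 + 1 + 3 + 5) / 6 = 21/6 = 3.5
  mean(X_2) = (8 + 5 + 8 + 9 + 6 + 8) / 6 = 44/6 = 7.3333
  x̄ = (3.5, 7.3333),  deviation x̄ - mu_0 = (3.5, 7.3333) - (6, 1) = (-2.5, 6.3333).

Step 2 — sample covariance matrix, S[i,j] = (1/(n-1)) · Σ_k (x_{k,i} - mean_i) · (x_{k,j} - mean_j), divisor n-1 = 5:
  S[X_1,X_1] = ((2.5)·(2.5) + (-2.5)·(-2.5) + (1.5)·(1.5) + (-2.5)·(-2.5) + (-0.5)·(-0.5) + (1.5)·(1.5)) / 5 = 23.5/5 = 4.7
  S[X_1,X_2] = ((2.5)·(0.6667) + (-2.5)·(-2.3333) + (1.5)·(0.6667) + (-2.5)·(1.6667) + (-0.5)·(-1.3333) + (1.5)·(0.6667)) / 5 = 6/5 = 1.2
  S[X_2,X_2] = ((0.6667)·(0.6667) + (-2.3333)·(-2.3333) + (0.6667)·(0.6667) + (1.6667)·(1.6667) + (-1.3333)·(-1.3333) + (0.6667)·(0.6667)) / 5 = 11.3333/5 = 2.2667
  S = [[4.7, 1.2],
 [1.2, 2.2667]].

Step 3 — invert S. det(S) = 4.7·2.2667 - (1.2)² = 9.2133.
  S^{-1} = (1/det) · [[d, -b], [-b, a]] = [[0.246, -0.1302],
 [-0.1302, 0.5101]].

Step 4 — quadratic form (x̄ - mu_0)^T · S^{-1} · (x̄ - mu_0):
  S^{-1} · (x̄ - mu_0) = (-1.4399, 3.5564),
  (x̄ - mu_0)^T · [...] = (-2.5)·(-1.4399) + (6.3333)·(3.5564) = 26.124.

Step 5 — scale by n: T² = 6 · 26.124 = 156.7438.

T² ≈ 156.7438


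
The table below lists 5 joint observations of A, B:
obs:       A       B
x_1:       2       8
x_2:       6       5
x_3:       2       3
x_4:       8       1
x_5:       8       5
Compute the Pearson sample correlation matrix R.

Step 1 — column means:
  mean(A) = (2 + 6 + 2 + 8 + 8) / 5 = 26/5 = 5.2
  mean(B) = (8 + 5 + 3 + 1 + 5) / 5 = 22/5 = 4.4

Step 2 — sample variances and covariances s[i,j] = (1/(n-1)) · Σ_k (x_{k,i} - mean_i) · (x_{k,j} - mean_j), with n-1 = 4:
  s[A,A] = ((-3.2)·(-3.2) + (0.8)·(0.8) + (-3.2)·(-3.2) + (2.8)·(2.8) + (2.8)·(2.8)) / 4 = 36.8/4 = 9.2
  s[A,B] = ((-3.2)·(3.6) + (0.8)·(0.6) + (-3.2)·(-1.4) + (2.8)·(-3.4) + (2.8)·(0.6)) / 4 = -14.4/4 = -3.6
  s[B,B] = ((3.6)·(3.6) + (0.6)·(0.6) + (-1.4)·(-1.4) + (-3.4)·(-3.4) + (0.6)·(0.6)) / 4 = 27.2/4 = 6.8
  Sample standard deviations s_i = √(s[i,i]):
  s(A) = √(9.2) = 3.0332
  s(B) = √(6.8) = 2.6077

Step 3 — r_{ij} = s_{ij} / (s_i · s_j):
  r[A,A] = 1 (diagonal).
  r[A,B] = -3.6 / (3.0332 · 2.6077) = -3.6 / 7.9095 = -0.4551
  r[B,B] = 1 (diagonal).

R is symmetric with unit diagonal. Assembling:

R = [[1, -0.4551],
 [-0.4551, 1]]


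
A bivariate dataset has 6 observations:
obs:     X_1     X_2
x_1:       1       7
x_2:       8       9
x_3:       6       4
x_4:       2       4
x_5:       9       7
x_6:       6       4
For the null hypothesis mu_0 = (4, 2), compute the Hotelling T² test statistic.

Step 1 — sample mean vector:
  mean(X_1) = (1 + 8 + 6 + 2 + 9 + 6) / 6 = 32/6 = 5.3333
  mean(X_2) = (7 + 9 + 4 + 4 + 7 + 4) / 6 = 35/6 = 5.8333
  x̄ = (5.3333, 5.8333),  deviation x̄ - mu_0 = (5.3333, 5.8333) - (4, 2) = (1.3333, 3.8333).

Step 2 — sample covariance matrix, S[i,j] = (1/(n-1)) · Σ_k (x_{k,i} - mean_i) · (x_{k,j} - mean_j), divisor n-1 = 5:
  S[X_1,X_1] = ((-4.3333)·(-4.3333) + (2.6667)·(2.6667) + (0.6667)·(0.6667) + (-3.3333)·(-3.3333) + (3.6667)·(3.6667) + (0.6667)·(0.6667)) / 5 = 51.3333/5 = 10.2667
  S[X_1,X_2] = ((-4.3333)·(1.1667) + (2.6667)·(3.1667) + (0.6667)·(-1.8333) + (-3.3333)·(-1.8333) + (3.6667)·(1.1667) + (0.6667)·(-1.8333)) / 5 = 11.3333/5 = 2.2667
  S[X_2,X_2] = ((1.1667)·(1.1667) + (3.1667)·(3.1667) + (-1.8333)·(-1.8333) + (-1.8333)·(-1.8333) + (1.1667)·(1.1667) + (-1.8333)·(-1.8333)) / 5 = 22.8333/5 = 4.5667
  S = [[10.2667, 2.2667],
 [2.2667, 4.5667]].

Step 3 — invert S. det(S) = 10.2667·4.5667 - (2.2667)² = 41.7467.
  S^{-1} = (1/det) · [[d, -b], [-b, a]] = [[0.1094, -0.0543],
 [-0.0543, 0.2459]].

Step 4 — quadratic form (x̄ - mu_0)^T · S^{-1} · (x̄ - mu_0):
  S^{-1} · (x̄ - mu_0) = (-0.0623, 0.8703),
  (x̄ - mu_0)^T · [...] = (1.3333)·(-0.0623) + (3.8333)·(0.8703) = 3.2532.

Step 5 — scale by n: T² = 6 · 3.2532 = 19.5193.

T² ≈ 19.5193


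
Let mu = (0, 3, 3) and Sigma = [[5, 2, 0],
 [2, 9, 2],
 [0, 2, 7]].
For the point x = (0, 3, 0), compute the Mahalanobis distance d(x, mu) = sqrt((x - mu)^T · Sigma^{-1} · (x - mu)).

Step 1 — centre the observation: (x - mu) = (0, 0, -3).

Step 2 — invert Sigma (cofactor / det for 3×3, or solve directly):
  Sigma^{-1} = [[0.221, -0.0524, 0.015],
 [-0.0524, 0.1311, -0.0375],
 [0.015, -0.0375, 0.1536]].

Step 3 — form the quadratic (x - mu)^T · Sigma^{-1} · (x - mu):
  Sigma^{-1} · (x - mu) = (-0.0449, 0.1124, -0.4607).
  (x - mu)^T · [Sigma^{-1} · (x - mu)] = (0)·(-0.0449) + (0)·(0.1124) + (-3)·(-0.4607) = 1.382.

Step 4 — take square root: d = √(1.382) ≈ 1.1756.

d(x, mu) = √(1.382) ≈ 1.1756


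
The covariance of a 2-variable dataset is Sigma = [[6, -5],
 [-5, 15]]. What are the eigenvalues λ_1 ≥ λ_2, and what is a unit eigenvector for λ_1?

Step 1 — characteristic polynomial of 2×2 Sigma:
  det(Sigma - λI) = λ² - trace · λ + det = 0.
  trace = 6 + 15 = 21, det = 6·15 - (-5)² = 65.
Step 2 — discriminant:
  Δ = trace² - 4·det = 441 - 260 = 181.
Step 3 — eigenvalues:
  λ = (trace ± √Δ)/2 = (21 ± 13.4536)/2,
  λ_1 = 17.2268,  λ_2 = 3.7732.

Step 4 — unit eigenvector for λ_1: solve (Sigma - λ_1 I)v = 0. First row:
  (6 - 17.2268)·v_x + (-5)·v_y = 0, i.e. (-11.2268)·v_x + (-5)·v_y = 0,
  so v ∝ (b, λ_1 - a) = (-5, 11.2268); multiply by -1 so the first entry is positive: u = (5, -11.2268).
  ||u|| = √((5)² + (-11.2268)²) = √(151.0413) ≈ 12.2899,
  v_1 = u/||u|| ≈ (0.4068, -0.9135) (||v_1|| = 1).

λ_1 = 17.2268,  λ_2 = 3.7732;  v_1 ≈ (0.4068, -0.9135)


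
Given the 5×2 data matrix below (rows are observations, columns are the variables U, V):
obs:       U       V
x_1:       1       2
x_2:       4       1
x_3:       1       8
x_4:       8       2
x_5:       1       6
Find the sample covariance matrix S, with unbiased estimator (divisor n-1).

Step 1 — column means:
  mean(U) = (1 + 4 + 1 + 8 + 1) / 5 = 15/5 = 3
  mean(V) = (2 + 1 + 8 + 2 + 6) / 5 = 19/5 = 3.8

Step 2 — sample covariance S[i,j] = (1/(n-1)) · Σ_k (x_{k,i} - mean_i) · (x_{k,j} - mean_j), with n-1 = 4.
  S[U,U] = ((-2)·(-2) + (1)·(1) + (-2)·(-2) + (5)·(5) + (-2)·(-2)) / 4 = 38/4 = 9.5
  S[U,V] = ((-2)·(-1.8) + (1)·(-2.8) + (-2)·(4.2) + (5)·(-1.8) + (-2)·(2.2)) / 4 = -21/4 = -5.25
  S[V,V] = ((-1.8)·(-1.8) + (-2.8)·(-2.8) + (4.2)·(4.2) + (-1.8)·(-1.8) + (2.2)·(2.2)) / 4 = 36.8/4 = 9.2

S is symmetric (S[j,i] = S[i,j]). Assembling:

S = [[9.5, -5.25],
 [-5.25, 9.2]]


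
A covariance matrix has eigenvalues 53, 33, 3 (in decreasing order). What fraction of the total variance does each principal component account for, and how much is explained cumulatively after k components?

Step 1 — total variance = trace(Sigma) = Σ λ_i = 53 + 33 + 3 = 89.

Step 2 — fraction explained by component i = λ_i / Σ λ:
  PC1: 53/89 = 0.5955
  PC2: 33/89 = 0.3708
  PC3: 3/89 = 0.0337

Step 3 — cumulative fraction after k components = (λ_1 + ... + λ_k) / Σ λ:
  k = 1: 53/89 = 0.5955
  k = 2: (53 + 33)/89 = 86/89 = 0.9663
  k = 3: (53 + 33 + 3)/89 = 89/89 = 1

Summary (fraction, with percent):

explained: PC1 0.5955 (59.55%), PC2 0.3708 (37.08%), PC3 0.0337 (3.37%);  cumulative: 0.5955, 0.9663, 1


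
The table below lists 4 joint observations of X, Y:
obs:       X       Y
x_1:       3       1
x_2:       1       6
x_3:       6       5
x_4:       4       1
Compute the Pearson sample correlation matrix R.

Step 1 — column means:
  mean(X) = (3 + 1 + 6 + 4) / 4 = 14/4 = 3.5
  mean(Y) = (1 + 6 + 5 + 1) / 4 = 13/4 = 3.25

Step 2 — sample variances and covariances s[i,j] = (1/(n-1)) · Σ_k (x_{k,i} - mean_i) · (x_{k,j} - mean_j), with n-1 = 3:
  s[X,X] = ((-0.5)·(-0.5) + (-2.5)·(-2.5) + (2.5)·(2.5) + (0.5)·(0.5)) / 3 = 13/3 = 4.3333
  s[X,Y] = ((-0.5)·(-2.25) + (-2.5)·(2.75) + (2.5)·(1.75) + (0.5)·(-2.25)) / 3 = -2.5/3 = -0.8333
  s[Y,Y] = ((-2.25)·(-2.25) + (2.75)·(2.75) + (1.75)·(1.75) + (-2.25)·(-2.25)) / 3 = 20.75/3 = 6.9167
  Sample standard deviations s_i = √(s[i,i]):
  s(X) = √(4.3333) = 2.0817
  s(Y) = √(6.9167) = 2.63

Step 3 — r_{ij} = s_{ij} / (s_i · s_j):
  r[X,X] = 1 (diagonal).
  r[X,Y] = -0.8333 / (2.0817 · 2.63) = -0.8333 / 5.4747 = -0.1522
  r[Y,Y] = 1 (diagonal).

R is symmetric with unit diagonal. Assembling:

R = [[1, -0.1522],
 [-0.1522, 1]]


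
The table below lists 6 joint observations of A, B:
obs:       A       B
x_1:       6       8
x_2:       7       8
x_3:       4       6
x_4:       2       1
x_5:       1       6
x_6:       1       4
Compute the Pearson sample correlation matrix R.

Step 1 — column means:
  mean(A) = (6 + 7 + 4 + 2 + 1 + 1) / 6 = 21/6 = 3.5
  mean(B) = (8 + 8 + 6 + 1 + 6 + 4) / 6 = 33/6 = 5.5

Step 2 — sample variances and covariances s[i,j] = (1/(n-1)) · Σ_k (x_{k,i} - mean_i) · (x_{k,j} - mean_j), with n-1 = 5:
  s[A,A] = ((2.5)·(2.5) + (3.5)·(3.5) + (0.5)·(0.5) + (-1.5)·(-1.5) + (-2.5)·(-2.5) + (-2.5)·(-2.5)) / 5 = 33.5/5 = 6.7
  s[A,B] = ((2.5)·(2.5) + (3.5)·(2.5) + (0.5)·(0.5) + (-1.5)·(-4.5) + (-2.5)·(0.5) + (-2.5)·(-1.5)) / 5 = 24.5/5 = 4.9
  s[B,B] = ((2.5)·(2.5) + (2.5)·(2.5) + (0.5)·(0.5) + (-4.5)·(-4.5) + (0.5)·(0.5) + (-1.5)·(-1.5)) / 5 = 35.5/5 = 7.1
  Sample standard deviations s_i = √(s[i,i]):
  s(A) = √(6.7) = 2.5884
  s(B) = √(7.1) = 2.6646

Step 3 — r_{ij} = s_{ij} / (s_i · s_j):
  r[A,A] = 1 (diagonal).
  r[A,B] = 4.9 / (2.5884 · 2.6646) = 4.9 / 6.8971 = 0.7104
  r[B,B] = 1 (diagonal).

R is symmetric with unit diagonal. Assembling:

R = [[1, 0.7104],
 [0.7104, 1]]


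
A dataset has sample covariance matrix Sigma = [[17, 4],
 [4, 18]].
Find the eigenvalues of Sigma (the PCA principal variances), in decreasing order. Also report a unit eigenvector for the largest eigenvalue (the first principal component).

Step 1 — characteristic polynomial of 2×2 Sigma:
  det(Sigma - λI) = λ² - trace · λ + det = 0.
  trace = 17 + 18 = 35, det = 17·18 - (4)² = 290.
Step 2 — discriminant:
  Δ = trace² - 4·det = 1225 - 1160 = 65.
Step 3 — eigenvalues:
  λ = (trace ± √Δ)/2 = (35 ± 8.0623)/2,
  λ_1 = 21.5311,  λ_2 = 13.4689.

Step 4 — unit eigenvector for λ_1: solve (Sigma - λ_1 I)v = 0. First row:
  (17 - 21.5311)·v_x + (4)·v_y = 0, i.e. (-4.5311)·v_x + (4)·v_y = 0,
  so v ∝ (b, λ_1 - a) = (4, 4.5311) = u.
  ||u|| = √((4)² + (4.5311)²) = √(36.5311) ≈ 6.0441,
  v_1 = u/||u|| ≈ (0.6618, 0.7497) (||v_1|| = 1).

λ_1 = 21.5311,  λ_2 = 13.4689;  v_1 ≈ (0.6618, 0.7497)


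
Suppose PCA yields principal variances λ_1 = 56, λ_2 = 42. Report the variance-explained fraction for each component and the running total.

Step 1 — total variance = trace(Sigma) = Σ λ_i = 56 + 42 = 98.

Step 2 — fraction explained by component i = λ_i / Σ λ:
  PC1: 56/98 = 0.5714
  PC2: 42/98 = 0.4286

Step 3 — cumulative fraction after k components = (λ_1 + ... + λ_k) / Σ λ:
  k = 1: 56/98 = 0.5714
  k = 2: (56 + 42)/98 = 98/98 = 1

Summary (fraction, with percent):

explained: PC1 0.5714 (57.14%), PC2 0.4286 (42.86%);  cumulative: 0.5714, 1


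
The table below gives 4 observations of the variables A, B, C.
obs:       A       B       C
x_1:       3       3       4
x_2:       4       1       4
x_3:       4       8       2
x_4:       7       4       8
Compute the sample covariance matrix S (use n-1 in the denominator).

Step 1 — column means:
  mean(A) = (3 + 4 + 4 + 7) / 4 = 18/4 = 4.5
  mean(B) = (3 + 1 + 8 + 4) / 4 = 16/4 = 4
  mean(C) = (4 + 4 + 2 + 8) / 4 = 18/4 = 4.5

Step 2 — sample covariance S[i,j] = (1/(n-1)) · Σ_k (x_{k,i} - mean_i) · (x_{k,j} - mean_j), with n-1 = 3.
  S[A,A] = ((-1.5)·(-1.5) + (-0.5)·(-0.5) + (-0.5)·(-0.5) + (2.5)·(2.5)) / 3 = 9/3 = 3
  S[A,B] = ((-1.5)·(-1) + (-0.5)·(-3) + (-0.5)·(4) + (2.5)·(0)) / 3 = 1/3 = 0.3333
  S[A,C] = ((-1.5)·(-0.5) + (-0.5)·(-0.5) + (-0.5)·(-2.5) + (2.5)·(3.5)) / 3 = 11/3 = 3.6667
  S[B,B] = ((-1)·(-1) + (-3)·(-3) + (4)·(4) + (0)·(0)) / 3 = 26/3 = 8.6667
  S[B,C] = ((-1)·(-0.5) + (-3)·(-0.5) + (4)·(-2.5) + (0)·(3.5)) / 3 = -8/3 = -2.6667
  S[C,C] = ((-0.5)·(-0.5) + (-0.5)·(-0.5) + (-2.5)·(-2.5) + (3.5)·(3.5)) / 3 = 19/3 = 6.3333

S is symmetric (S[j,i] = S[i,j]). Assembling:

S = [[3, 0.3333, 3.6667],
 [0.3333, 8.6667, -2.6667],
 [3.6667, -2.6667, 6.3333]]


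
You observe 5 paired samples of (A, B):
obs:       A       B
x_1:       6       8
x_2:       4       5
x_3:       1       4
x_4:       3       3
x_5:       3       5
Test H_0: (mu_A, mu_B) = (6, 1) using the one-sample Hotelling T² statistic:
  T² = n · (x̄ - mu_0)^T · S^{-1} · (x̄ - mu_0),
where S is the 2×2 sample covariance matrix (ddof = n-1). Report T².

Step 1 — sample mean vector:
  mean(A) = (6 + 4 + 1 + 3 + 3) / 5 = 17/5 = 3.4
  mean(B) = (8 + 5 + 4 + 3 + 5) / 5 = 25/5 = 5
  x̄ = (3.4, 5),  deviation x̄ - mu_0 = (3.4, 5) - (6, 1) = (-2.6, 4).

Step 2 — sample covariance matrix, S[i,j] = (1/(n-1)) · Σ_k (x_{k,i} - mean_i) · (x_{k,j} - mean_j), divisor n-1 = 4:
  S[A,A] = ((2.6)·(2.6) + (0.6)·(0.6) + (-2.4)·(-2.4) + (-0.4)·(-0.4) + (-0.4)·(-0.4)) / 4 = 13.2/4 = 3.3
  S[A,B] = ((2.6)·(3) + (0.6)·(0) + (-2.4)·(-1) + (-0.4)·(-2) + (-0.4)·(0)) / 4 = 11/4 = 2.75
  S[B,B] = ((3)·(3) + (0)·(0) + (-1)·(-1) + (-2)·(-2) + (0)·(0)) / 4 = 14/4 = 3.5
  S = [[3.3, 2.75],
 [2.75, 3.5]].

Step 3 — invert S. det(S) = 3.3·3.5 - (2.75)² = 3.9875.
  S^{-1} = (1/det) · [[d, -b], [-b, a]] = [[0.8777, -0.6897],
 [-0.6897, 0.8276]].

Step 4 — quadratic form (x̄ - mu_0)^T · S^{-1} · (x̄ - mu_0):
  S^{-1} · (x̄ - mu_0) = (-5.0408, 5.1034),
  (x̄ - mu_0)^T · [...] = (-2.6)·(-5.0408) + (4)·(5.1034) = 33.5197.

Step 5 — scale by n: T² = 5 · 33.5197 = 167.5987.

T² ≈ 167.5987


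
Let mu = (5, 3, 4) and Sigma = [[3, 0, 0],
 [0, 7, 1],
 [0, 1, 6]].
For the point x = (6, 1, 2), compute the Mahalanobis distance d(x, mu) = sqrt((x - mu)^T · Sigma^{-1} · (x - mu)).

Step 1 — centre the observation: (x - mu) = (1, -2, -2).

Step 2 — invert Sigma (cofactor / det for 3×3, or solve directly):
  Sigma^{-1} = [[0.3333, 0, 0],
 [0, 0.1463, -0.0244],
 [0, -0.0244, 0.1707]].

Step 3 — form the quadratic (x - mu)^T · Sigma^{-1} · (x - mu):
  Sigma^{-1} · (x - mu) = (0.3333, -0.2439, -0.2927).
  (x - mu)^T · [Sigma^{-1} · (x - mu)] = (1)·(0.3333) + (-2)·(-0.2439) + (-2)·(-0.2927) = 1.4065.

Step 4 — take square root: d = √(1.4065) ≈ 1.186.

d(x, mu) = √(1.4065) ≈ 1.186


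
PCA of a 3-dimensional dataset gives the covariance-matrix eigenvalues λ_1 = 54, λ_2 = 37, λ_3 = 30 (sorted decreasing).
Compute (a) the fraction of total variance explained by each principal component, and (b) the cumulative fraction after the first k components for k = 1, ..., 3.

Step 1 — total variance = trace(Sigma) = Σ λ_i = 54 + 37 + 30 = 121.

Step 2 — fraction explained by component i = λ_i / Σ λ:
  PC1: 54/121 = 0.4463
  PC2: 37/121 = 0.3058
  PC3: 30/121 = 0.2479

Step 3 — cumulative fraction after k components = (λ_1 + ... + λ_k) / Σ λ:
  k = 1: 54/121 = 0.4463
  k = 2: (54 + 37)/121 = 91/121 = 0.7521
  k = 3: (54 + 37 + 30)/121 = 121/121 = 1

Summary (fraction, with percent):

explained: PC1 0.4463 (44.63%), PC2 0.3058 (30.58%), PC3 0.2479 (24.79%);  cumulative: 0.4463, 0.7521, 1


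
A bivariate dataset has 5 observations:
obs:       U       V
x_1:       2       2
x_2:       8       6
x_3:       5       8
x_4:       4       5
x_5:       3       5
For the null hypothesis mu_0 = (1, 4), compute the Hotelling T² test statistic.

Step 1 — sample mean vector:
  mean(U) = (2 + 8 + 5 + 4 + 3) / 5 = 22/5 = 4.4
  mean(V) = (2 + 6 + 8 + 5 + 5) / 5 = 26/5 = 5.2
  x̄ = (4.4, 5.2),  deviation x̄ - mu_0 = (4.4, 5.2) - (1, 4) = (3.4, 1.2).

Step 2 — sample covariance matrix, S[i,j] = (1/(n-1)) · Σ_k (x_{k,i} - mean_i) · (x_{k,j} - mean_j), divisor n-1 = 4:
  S[U,U] = ((-2.4)·(-2.4) + (3.6)·(3.6) + (0.6)·(0.6) + (-0.4)·(-0.4) + (-1.4)·(-1.4)) / 4 = 21.2/4 = 5.3
  S[U,V] = ((-2.4)·(-3.2) + (3.6)·(0.8) + (0.6)·(2.8) + (-0.4)·(-0.2) + (-1.4)·(-0.2)) / 4 = 12.6/4 = 3.15
  S[V,V] = ((-3.2)·(-3.2) + (0.8)·(0.8) + (2.8)·(2.8) + (-0.2)·(-0.2) + (-0.2)·(-0.2)) / 4 = 18.8/4 = 4.7
  S = [[5.3, 3.15],
 [3.15, 4.7]].

Step 3 — invert S. det(S) = 5.3·4.7 - (3.15)² = 14.9875.
  S^{-1} = (1/det) · [[d, -b], [-b, a]] = [[0.3136, -0.2102],
 [-0.2102, 0.3536]].

Step 4 — quadratic form (x̄ - mu_0)^T · S^{-1} · (x̄ - mu_0):
  S^{-1} · (x̄ - mu_0) = (0.814, -0.2902),
  (x̄ - mu_0)^T · [...] = (3.4)·(0.814) + (1.2)·(-0.2902) = 2.4193.

Step 5 — scale by n: T² = 5 · 2.4193 = 12.0967.

T² ≈ 12.0967


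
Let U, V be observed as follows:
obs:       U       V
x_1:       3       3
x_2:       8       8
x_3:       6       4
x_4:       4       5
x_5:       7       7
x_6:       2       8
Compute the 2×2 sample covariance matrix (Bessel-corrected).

Step 1 — column means:
  mean(U) = (3 + 8 + 6 + 4 + 7 + 2) / 6 = 30/6 = 5
  mean(V) = (3 + 8 + 4 + 5 + 7 + 8) / 6 = 35/6 = 5.8333

Step 2 — sample covariance S[i,j] = (1/(n-1)) · Σ_k (x_{k,i} - mean_i) · (x_{k,j} - mean_j), with n-1 = 5.
  S[U,U] = ((-2)·(-2) + (3)·(3) + (1)·(1) + (-1)·(-1) + (2)·(2) + (-3)·(-3)) / 5 = 28/5 = 5.6
  S[U,V] = ((-2)·(-2.8333) + (3)·(2.1667) + (1)·(-1.8333) + (-1)·(-0.8333) + (2)·(1.1667) + (-3)·(2.1667)) / 5 = 7/5 = 1.4
  S[V,V] = ((-2.8333)·(-2.8333) + (2.1667)·(2.1667) + (-1.8333)·(-1.8333) + (-0.8333)·(-0.8333) + (1.1667)·(1.1667) + (2.1667)·(2.1667)) / 5 = 22.8333/5 = 4.5667

S is symmetric (S[j,i] = S[i,j]). Assembling:

S = [[5.6, 1.4],
 [1.4, 4.5667]]


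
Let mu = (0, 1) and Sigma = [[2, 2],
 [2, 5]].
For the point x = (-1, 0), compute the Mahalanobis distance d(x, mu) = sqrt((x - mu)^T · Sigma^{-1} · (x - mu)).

Step 1 — centre the observation: (x - mu) = (-1, -1).

Step 2 — invert Sigma. det(Sigma) = 2·5 - (2)² = 6.
  Sigma^{-1} = (1/det) · [[d, -b], [-b, a]] = [[0.8333, -0.3333],
 [-0.3333, 0.3333]].

Step 3 — form the quadratic (x - mu)^T · Sigma^{-1} · (x - mu):
  Sigma^{-1} · (x - mu) = (-0.5, 0).
  (x - mu)^T · [Sigma^{-1} · (x - mu)] = (-1)·(-0.5) + (-1)·(0) = 0.5.

Step 4 — take square root: d = √(0.5) ≈ 0.7071.

d(x, mu) = √(0.5) ≈ 0.7071


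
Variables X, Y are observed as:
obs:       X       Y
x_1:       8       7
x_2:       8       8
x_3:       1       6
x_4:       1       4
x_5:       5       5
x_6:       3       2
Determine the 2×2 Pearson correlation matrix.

Step 1 — column means:
  mean(X) = (8 + 8 + 1 + 1 + 5 + 3) / 6 = 26/6 = 4.3333
  mean(Y) = (7 + 8 + 6 + 4 + 5 + 2) / 6 = 32/6 = 5.3333

Step 2 — sample variances and covariances s[i,j] = (1/(n-1)) · Σ_k (x_{k,i} - mean_i) · (x_{k,j} - mean_j), with n-1 = 5:
  s[X,X] = ((3.6667)·(3.6667) + (3.6667)·(3.6667) + (-3.3333)·(-3.3333) + (-3.3333)·(-3.3333) + (0.6667)·(0.6667) + (-1.3333)·(-1.3333)) / 5 = 51.3333/5 = 10.2667
  s[X,Y] = ((3.6667)·(1.6667) + (3.6667)·(2.6667) + (-3.3333)·(0.6667) + (-3.3333)·(-1.3333) + (0.6667)·(-0.3333) + (-1.3333)·(-3.3333)) / 5 = 22.3333/5 = 4.4667
  s[Y,Y] = ((1.6667)·(1.6667) + (2.6667)·(2.6667) + (0.6667)·(0.6667) + (-1.3333)·(-1.3333) + (-0.3333)·(-0.3333) + (-3.3333)·(-3.3333)) / 5 = 23.3333/5 = 4.6667
  Sample standard deviations s_i = √(s[i,i]):
  s(X) = √(10.2667) = 3.2042
  s(Y) = √(4.6667) = 2.1602

Step 3 — r_{ij} = s_{ij} / (s_i · s_j):
  r[X,X] = 1 (diagonal).
  r[X,Y] = 4.4667 / (3.2042 · 2.1602) = 4.4667 / 6.9218 = 0.6453
  r[Y,Y] = 1 (diagonal).

R is symmetric with unit diagonal. Assembling:

R = [[1, 0.6453],
 [0.6453, 1]]


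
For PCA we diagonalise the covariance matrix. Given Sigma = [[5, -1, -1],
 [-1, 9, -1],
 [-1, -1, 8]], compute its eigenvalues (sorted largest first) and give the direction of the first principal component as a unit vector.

Step 1 — characteristic polynomial p(λ) = det(λI - Sigma) = λ³ - tr·λ² + c_1·λ - det, where tr = trace, c_1 = sum of the principal 2×2 minors, det = det(Sigma):
  tr = 5 + 9 + 8 = 22,
  c_1 = (5·9 - (-1)²) + (5·8 - (-1)²) + (9·8 - (-1)²) = 44 + 39 + 71 = 154,
  det = 5·(9·8 - (-1)²) - (-1)·((-1)·8 - (-1)·(-1)) + (-1)·((-1)·(-1) - 9·(-1)) = 5·(71) - (-1)·(-9) + (-1)·(10) = 336.
  So p(λ) = λ³ - 22λ² + 154λ - 336.
Step 2 — look for an integer root (rational root theorem: any rational root is an integer divisor of 336). Testing λ = 8:
  p(8) = 512 - 1408 + 1232 - 336 = 0  ✓
  Dividing out (λ - 8): p(λ) = (λ - 8)(λ² - 14λ + 42).
Step 3 — remaining eigenvalues from the quadratic λ² - 14λ + 42 = 0:
  Δ = 14² - 4·42 = 196 - 168 = 28,  λ = (14 ± √28)/2 = (14 ± 5.2915)/2 ≈ 9.6458 or 4.3542.
  Sorted: λ_1 = 9.6458,  λ_2 = 8,  λ_3 = 4.3542  (check: sum = 22 = tr ✓).

Step 4 — unit eigenvector for λ_1 ≈ 9.6458: v spans the null space of (Sigma - λ_1 I), whose rows are
  r_1 = (-4.6458, -1, -1),  r_2 = (-1, -0.6458, -1),  r_3 = (-1, -1, -1.6458).
  v is orthogonal to every row, so take v ∝ r_1 × r_2 = ((-1)·(-1) - (-1)·(-0.6458), (-1)·(-1) - (-4.6458)·(-1), (-4.6458)·(-0.6458) - (-1)·(-1)) ≈ (0.3542, -3.6458, 2).
  Let u = (0.3542, -3.6458, 2).
  ||u|| = √((0.3542)² + (-3.6458)² + (2)²) = √(17.417) ≈ 4.1734,  v_1 = u/||u|| ≈ (0.0849, -0.8736, 0.4792) (||v_1|| = 1).

λ_1 = 9.6458,  λ_2 = 8,  λ_3 = 4.3542;  v_1 ≈ (0.0849, -0.8736, 0.4792)


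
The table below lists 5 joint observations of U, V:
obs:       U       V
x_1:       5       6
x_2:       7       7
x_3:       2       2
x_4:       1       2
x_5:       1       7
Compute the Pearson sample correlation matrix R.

Step 1 — column means:
  mean(U) = (5 + 7 + 2 + 1 + 1) / 5 = 16/5 = 3.2
  mean(V) = (6 + 7 + 2 + 2 + 7) / 5 = 24/5 = 4.8

Step 2 — sample variances and covariances s[i,j] = (1/(n-1)) · Σ_k (x_{k,i} - mean_i) · (x_{k,j} - mean_j), with n-1 = 4:
  s[U,U] = ((1.8)·(1.8) + (3.8)·(3.8) + (-1.2)·(-1.2) + (-2.2)·(-2.2) + (-2.2)·(-2.2)) / 4 = 28.8/4 = 7.2
  s[U,V] = ((1.8)·(1.2) + (3.8)·(2.2) + (-1.2)·(-2.8) + (-2.2)·(-2.8) + (-2.2)·(2.2)) / 4 = 15.2/4 = 3.8
  s[V,V] = ((1.2)·(1.2) + (2.2)·(2.2) + (-2.8)·(-2.8) + (-2.8)·(-2.8) + (2.2)·(2.2)) / 4 = 26.8/4 = 6.7
  Sample standard deviations s_i = √(s[i,i]):
  s(U) = √(7.2) = 2.6833
  s(V) = √(6.7) = 2.5884

Step 3 — r_{ij} = s_{ij} / (s_i · s_j):
  r[U,U] = 1 (diagonal).
  r[U,V] = 3.8 / (2.6833 · 2.5884) = 3.8 / 6.9455 = 0.5471
  r[V,V] = 1 (diagonal).

R is symmetric with unit diagonal. Assembling:

R = [[1, 0.5471],
 [0.5471, 1]]


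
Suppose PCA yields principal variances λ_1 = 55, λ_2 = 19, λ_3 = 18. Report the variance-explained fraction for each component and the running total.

Step 1 — total variance = trace(Sigma) = Σ λ_i = 55 + 19 + 18 = 92.

Step 2 — fraction explained by component i = λ_i / Σ λ:
  PC1: 55/92 = 0.5978
  PC2: 19/92 = 0.2065
  PC3: 18/92 = 0.1957

Step 3 — cumulative fraction after k components = (λ_1 + ... + λ_k) / Σ λ:
  k = 1: 55/92 = 0.5978
  k = 2: (55 + 19)/92 = 74/92 = 0.8043
  k = 3: (55 + 19 + 18)/92 = 92/92 = 1

Summary (fraction, with percent):

explained: PC1 0.5978 (59.78%), PC2 0.2065 (20.65%), PC3 0.1957 (19.57%);  cumulative: 0.5978, 0.8043, 1


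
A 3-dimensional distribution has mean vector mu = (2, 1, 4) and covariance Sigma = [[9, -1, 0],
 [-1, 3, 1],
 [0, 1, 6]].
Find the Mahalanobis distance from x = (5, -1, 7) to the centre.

Step 1 — centre the observation: (x - mu) = (3, -2, 3).

Step 2 — invert Sigma (cofactor / det for 3×3, or solve directly):
  Sigma^{-1} = [[0.1156, 0.0408, -0.0068],
 [0.0408, 0.3673, -0.0612],
 [-0.0068, -0.0612, 0.1769]].

Step 3 — form the quadratic (x - mu)^T · Sigma^{-1} · (x - mu):
  Sigma^{-1} · (x - mu) = (0.2449, -0.7959, 0.6327).
  (x - mu)^T · [Sigma^{-1} · (x - mu)] = (3)·(0.2449) + (-2)·(-0.7959) + (3)·(0.6327) = 4.2245.

Step 4 — take square root: d = √(4.2245) ≈ 2.0554.

d(x, mu) = √(4.2245) ≈ 2.0554


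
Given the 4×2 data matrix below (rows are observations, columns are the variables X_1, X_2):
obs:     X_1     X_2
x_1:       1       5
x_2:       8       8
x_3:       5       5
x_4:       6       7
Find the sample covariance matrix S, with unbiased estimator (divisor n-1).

Step 1 — column means:
  mean(X_1) = (1 + 8 + 5 + 6) / 4 = 20/4 = 5
  mean(X_2) = (5 + 8 + 5 + 7) / 4 = 25/4 = 6.25

Step 2 — sample covariance S[i,j] = (1/(n-1)) · Σ_k (x_{k,i} - mean_i) · (x_{k,j} - mean_j), with n-1 = 3.
  S[X_1,X_1] = ((-4)·(-4) + (3)·(3) + (0)·(0) + (1)·(1)) / 3 = 26/3 = 8.6667
  S[X_1,X_2] = ((-4)·(-1.25) + (3)·(1.75) + (0)·(-1.25) + (1)·(0.75)) / 3 = 11/3 = 3.6667
  S[X_2,X_2] = ((-1.25)·(-1.25) + (1.75)·(1.75) + (-1.25)·(-1.25) + (0.75)·(0.75)) / 3 = 6.75/3 = 2.25

S is symmetric (S[j,i] = S[i,j]). Assembling:

S = [[8.6667, 3.6667],
 [3.6667, 2.25]]


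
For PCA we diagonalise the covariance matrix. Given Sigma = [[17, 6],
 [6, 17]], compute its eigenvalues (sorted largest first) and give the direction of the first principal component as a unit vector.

Step 1 — characteristic polynomial of 2×2 Sigma:
  det(Sigma - λI) = λ² - trace · λ + det = 0.
  trace = 17 + 17 = 34, det = 17·17 - (6)² = 253.
Step 2 — discriminant:
  Δ = trace² - 4·det = 1156 - 1012 = 144.
Step 3 — eigenvalues:
  λ = (trace ± √Δ)/2 = (34 ± 12)/2,
  λ_1 = 23,  λ_2 = 11.

Step 4 — unit eigenvector for λ_1: solve (Sigma - λ_1 I)v = 0. First row:
  (17 - 23)·v_x + (6)·v_y = 0, i.e. (-6)·v_x + (6)·v_y = 0,
  so v ∝ (b, λ_1 - a) = (6, 6) = u.
  ||u|| = √((6)² + (6)²) = √(72) ≈ 8.4853,
  v_1 = u/||u|| ≈ (0.7071, 0.7071) (||v_1|| = 1).

λ_1 = 23,  λ_2 = 11;  v_1 ≈ (0.7071, 0.7071)


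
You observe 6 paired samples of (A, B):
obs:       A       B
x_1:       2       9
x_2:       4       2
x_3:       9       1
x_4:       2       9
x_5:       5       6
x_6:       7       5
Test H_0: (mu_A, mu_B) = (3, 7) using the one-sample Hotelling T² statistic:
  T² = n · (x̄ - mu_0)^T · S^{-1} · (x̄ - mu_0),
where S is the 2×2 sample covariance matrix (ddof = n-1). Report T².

Step 1 — sample mean vector:
  mean(A) = (2 + 4 + 9 + 2 + 5 + 7) / 6 = 29/6 = 4.8333
  mean(B) = (9 + 2 + 1 + 9 + 6 + 5) / 6 = 32/6 = 5.3333
  x̄ = (4.8333, 5.3333),  deviation x̄ - mu_0 = (4.8333, 5.3333) - (3, 7) = (1.8333, -1.6667).

Step 2 — sample covariance matrix, S[i,j] = (1/(n-1)) · Σ_k (x_{k,i} - mean_i) · (x_{k,j} - mean_j), divisor n-1 = 5:
  S[A,A] = ((-2.8333)·(-2.8333) + (-0.8333)·(-0.8333) + (4.1667)·(4.1667) + (-2.8333)·(-2.8333) + (0.1667)·(0.1667) + (2.1667)·(2.1667)) / 5 = 38.8333/5 = 7.7667
  S[A,B] = ((-2.8333)·(3.6667) + (-0.8333)·(-3.3333) + (4.1667)·(-4.3333) + (-2.8333)·(3.6667) + (0.1667)·(0.6667) + (2.1667)·(-0.3333)) / 5 = -36.6667/5 = -7.3333
  S[B,B] = ((3.6667)·(3.6667) + (-3.3333)·(-3.3333) + (-4.3333)·(-4.3333) + (3.6667)·(3.6667) + (0.6667)·(0.6667) + (-0.3333)·(-0.3333)) / 5 = 57.3333/5 = 11.4667
  S = [[7.7667, -7.3333],
 [-7.3333, 11.4667]].

Step 3 — invert S. det(S) = 7.7667·11.4667 - (-7.3333)² = 35.28.
  S^{-1} = (1/det) · [[d, -b], [-b, a]] = [[0.325, 0.2079],
 [0.2079, 0.2201]].

Step 4 — quadratic form (x̄ - mu_0)^T · S^{-1} · (x̄ - mu_0):
  S^{-1} · (x̄ - mu_0) = (0.2494, 0.0142),
  (x̄ - mu_0)^T · [...] = (1.8333)·(0.2494) + (-1.6667)·(0.0142) = 0.4337.

Step 5 — scale by n: T² = 6 · 0.4337 = 2.602.

T² ≈ 2.602
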